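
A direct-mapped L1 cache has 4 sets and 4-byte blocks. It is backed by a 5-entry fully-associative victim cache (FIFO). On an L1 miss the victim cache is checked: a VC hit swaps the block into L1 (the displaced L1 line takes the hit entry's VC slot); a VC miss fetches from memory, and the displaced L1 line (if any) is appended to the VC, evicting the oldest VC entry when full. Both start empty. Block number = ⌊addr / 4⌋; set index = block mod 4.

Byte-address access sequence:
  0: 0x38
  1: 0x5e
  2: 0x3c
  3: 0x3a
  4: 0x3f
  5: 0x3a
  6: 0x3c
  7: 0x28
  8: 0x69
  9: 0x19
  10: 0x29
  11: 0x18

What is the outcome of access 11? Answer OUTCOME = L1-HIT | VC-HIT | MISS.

#0 0x38→b14/s2 MISS; vc=[]
#1 0x5e→b23/s3 MISS; vc=[]
#2 0x3c→b15/s3 MISS; vc=[23]
#3 0x3a→b14/s2 L1-HIT; vc=[23]
#4 0x3f→b15/s3 L1-HIT; vc=[23]
#5 0x3a→b14/s2 L1-HIT; vc=[23]
#6 0x3c→b15/s3 L1-HIT; vc=[23]
#7 0x28→b10/s2 MISS; vc=[23,14]
#8 0x69→b26/s2 MISS; vc=[23,14,10]
#9 0x19→b6/s2 MISS; vc=[23,14,10,26]
#10 0x29→b10/s2 VC-HIT; vc=[23,14,6,26]
#11 0x18→b6/s2 VC-HIT; vc=[23,14,10,26]

OUTCOME = VC-HIT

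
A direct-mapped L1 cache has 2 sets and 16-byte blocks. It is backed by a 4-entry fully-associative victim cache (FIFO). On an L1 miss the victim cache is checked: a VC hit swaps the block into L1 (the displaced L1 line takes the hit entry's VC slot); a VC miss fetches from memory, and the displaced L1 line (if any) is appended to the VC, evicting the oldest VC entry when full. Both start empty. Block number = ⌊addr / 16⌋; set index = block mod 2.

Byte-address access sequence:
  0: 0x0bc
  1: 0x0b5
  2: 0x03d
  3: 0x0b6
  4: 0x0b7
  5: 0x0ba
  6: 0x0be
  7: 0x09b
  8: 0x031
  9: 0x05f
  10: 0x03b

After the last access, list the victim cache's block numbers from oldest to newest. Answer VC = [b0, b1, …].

VC = [9, 11, 5]

0: 0xbc (blk 11, set 1) → MISS  vc=[]
1: 0xb5 (blk 11, set 1) → L1-HIT  vc=[]
2: 0x3d (blk 3, set 1) → MISS  vc=[11]
3: 0xb6 (blk 11, set 1) → VC-HIT  vc=[3]
4: 0xb7 (blk 11, set 1) → L1-HIT  vc=[3]
5: 0xba (blk 11, set 1) → L1-HIT  vc=[3]
6: 0xbe (blk 11, set 1) → L1-HIT  vc=[3]
7: 0x9b (blk 9, set 1) → MISS  vc=[3, 11]
8: 0x31 (blk 3, set 1) → VC-HIT  vc=[9, 11]
9: 0x5f (blk 5, set 1) → MISS  vc=[9, 11, 3]
10: 0x3b (blk 3, set 1) → VC-HIT  vc=[9, 11, 5]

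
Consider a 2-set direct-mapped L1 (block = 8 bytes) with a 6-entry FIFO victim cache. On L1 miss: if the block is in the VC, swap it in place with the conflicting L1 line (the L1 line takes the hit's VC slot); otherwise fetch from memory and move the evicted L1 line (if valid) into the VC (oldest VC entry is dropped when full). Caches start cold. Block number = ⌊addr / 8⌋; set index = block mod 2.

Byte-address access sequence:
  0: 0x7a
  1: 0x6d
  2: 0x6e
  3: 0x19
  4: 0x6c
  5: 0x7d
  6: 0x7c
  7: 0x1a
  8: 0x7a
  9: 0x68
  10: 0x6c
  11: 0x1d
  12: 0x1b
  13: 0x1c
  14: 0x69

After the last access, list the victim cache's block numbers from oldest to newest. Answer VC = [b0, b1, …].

#0 0x7a→b15/s1 MISS; vc=[]
#1 0x6d→b13/s1 MISS; vc=[15]
#2 0x6e→b13/s1 L1-HIT; vc=[15]
#3 0x19→b3/s1 MISS; vc=[15,13]
#4 0x6c→b13/s1 VC-HIT; vc=[15,3]
#5 0x7d→b15/s1 VC-HIT; vc=[13,3]
#6 0x7c→b15/s1 L1-HIT; vc=[13,3]
#7 0x1a→b3/s1 VC-HIT; vc=[13,15]
#8 0x7a→b15/s1 VC-HIT; vc=[13,3]
#9 0x68→b13/s1 VC-HIT; vc=[15,3]
#10 0x6c→b13/s1 L1-HIT; vc=[15,3]
#11 0x1d→b3/s1 VC-HIT; vc=[15,13]
#12 0x1b→b3/s1 L1-HIT; vc=[15,13]
#13 0x1c→b3/s1 L1-HIT; vc=[15,13]
#14 0x69→b13/s1 VC-HIT; vc=[15,3]

VC = [15, 3]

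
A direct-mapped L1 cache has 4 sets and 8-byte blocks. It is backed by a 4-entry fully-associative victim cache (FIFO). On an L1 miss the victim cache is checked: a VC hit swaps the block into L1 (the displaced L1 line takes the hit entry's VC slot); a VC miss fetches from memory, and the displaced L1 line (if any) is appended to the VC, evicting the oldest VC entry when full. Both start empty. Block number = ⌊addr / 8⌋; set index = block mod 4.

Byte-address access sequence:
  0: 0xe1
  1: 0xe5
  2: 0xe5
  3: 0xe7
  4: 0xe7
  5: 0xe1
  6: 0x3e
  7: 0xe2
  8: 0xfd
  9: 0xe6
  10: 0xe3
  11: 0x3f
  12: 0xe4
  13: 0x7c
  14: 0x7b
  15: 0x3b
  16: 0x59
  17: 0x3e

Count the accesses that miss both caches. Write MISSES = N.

#0 0xe1→b28/s0 MISS; vc=[]
#1 0xe5→b28/s0 L1-HIT; vc=[]
#2 0xe5→b28/s0 L1-HIT; vc=[]
#3 0xe7→b28/s0 L1-HIT; vc=[]
#4 0xe7→b28/s0 L1-HIT; vc=[]
#5 0xe1→b28/s0 L1-HIT; vc=[]
#6 0x3e→b7/s3 MISS; vc=[]
#7 0xe2→b28/s0 L1-HIT; vc=[]
#8 0xfd→b31/s3 MISS; vc=[7]
#9 0xe6→b28/s0 L1-HIT; vc=[7]
#10 0xe3→b28/s0 L1-HIT; vc=[7]
#11 0x3f→b7/s3 VC-HIT; vc=[31]
#12 0xe4→b28/s0 L1-HIT; vc=[31]
#13 0x7c→b15/s3 MISS; vc=[31,7]
#14 0x7b→b15/s3 L1-HIT; vc=[31,7]
#15 0x3b→b7/s3 VC-HIT; vc=[31,15]
#16 0x59→b11/s3 MISS; vc=[31,15,7]
#17 0x3e→b7/s3 VC-HIT; vc=[31,15,11]

MISSES = 5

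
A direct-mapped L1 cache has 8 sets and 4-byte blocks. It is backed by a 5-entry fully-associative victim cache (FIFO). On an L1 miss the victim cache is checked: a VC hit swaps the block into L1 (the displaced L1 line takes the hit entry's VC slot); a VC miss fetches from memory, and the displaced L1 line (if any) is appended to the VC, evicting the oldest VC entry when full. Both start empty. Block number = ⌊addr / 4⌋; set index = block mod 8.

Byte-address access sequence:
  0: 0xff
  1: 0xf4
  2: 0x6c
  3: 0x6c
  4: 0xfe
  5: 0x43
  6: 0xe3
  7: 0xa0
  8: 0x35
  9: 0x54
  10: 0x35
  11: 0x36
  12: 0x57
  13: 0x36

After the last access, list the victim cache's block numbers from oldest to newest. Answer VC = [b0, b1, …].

0: 0xff (blk 63, set 7) → MISS  vc=[]
1: 0xf4 (blk 61, set 5) → MISS  vc=[]
2: 0x6c (blk 27, set 3) → MISS  vc=[]
3: 0x6c (blk 27, set 3) → L1-HIT  vc=[]
4: 0xfe (blk 63, set 7) → L1-HIT  vc=[]
5: 0x43 (blk 16, set 0) → MISS  vc=[]
6: 0xe3 (blk 56, set 0) → MISS  vc=[16]
7: 0xa0 (blk 40, set 0) → MISS  vc=[16, 56]
8: 0x35 (blk 13, set 5) → MISS  vc=[16, 56, 61]
9: 0x54 (blk 21, set 5) → MISS  vc=[16, 56, 61, 13]
10: 0x35 (blk 13, set 5) → VC-HIT  vc=[16, 56, 61, 21]
11: 0x36 (blk 13, set 5) → L1-HIT  vc=[16, 56, 61, 21]
12: 0x57 (blk 21, set 5) → VC-HIT  vc=[16, 56, 61, 13]
13: 0x36 (blk 13, set 5) → VC-HIT  vc=[16, 56, 61, 21]

VC = [16, 56, 61, 21]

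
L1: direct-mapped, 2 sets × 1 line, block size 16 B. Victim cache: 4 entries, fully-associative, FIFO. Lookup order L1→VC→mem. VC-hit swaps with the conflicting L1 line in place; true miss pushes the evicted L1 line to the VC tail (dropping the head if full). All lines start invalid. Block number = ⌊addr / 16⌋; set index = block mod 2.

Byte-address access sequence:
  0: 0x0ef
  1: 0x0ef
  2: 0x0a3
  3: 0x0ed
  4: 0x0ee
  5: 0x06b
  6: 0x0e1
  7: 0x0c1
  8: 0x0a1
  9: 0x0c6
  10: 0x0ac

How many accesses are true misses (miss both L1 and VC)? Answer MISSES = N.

0: 0xef (blk 14, set 0) → MISS  vc=[]
1: 0xef (blk 14, set 0) → L1-HIT  vc=[]
2: 0xa3 (blk 10, set 0) → MISS  vc=[14]
3: 0xed (blk 14, set 0) → VC-HIT  vc=[10]
4: 0xee (blk 14, set 0) → L1-HIT  vc=[10]
5: 0x6b (blk 6, set 0) → MISS  vc=[10, 14]
6: 0xe1 (blk 14, set 0) → VC-HIT  vc=[10, 6]
7: 0xc1 (blk 12, set 0) → MISS  vc=[10, 6, 14]
8: 0xa1 (blk 10, set 0) → VC-HIT  vc=[12, 6, 14]
9: 0xc6 (blk 12, set 0) → VC-HIT  vc=[10, 6, 14]
10: 0xac (blk 10, set 0) → VC-HIT  vc=[12, 6, 14]

MISSES = 4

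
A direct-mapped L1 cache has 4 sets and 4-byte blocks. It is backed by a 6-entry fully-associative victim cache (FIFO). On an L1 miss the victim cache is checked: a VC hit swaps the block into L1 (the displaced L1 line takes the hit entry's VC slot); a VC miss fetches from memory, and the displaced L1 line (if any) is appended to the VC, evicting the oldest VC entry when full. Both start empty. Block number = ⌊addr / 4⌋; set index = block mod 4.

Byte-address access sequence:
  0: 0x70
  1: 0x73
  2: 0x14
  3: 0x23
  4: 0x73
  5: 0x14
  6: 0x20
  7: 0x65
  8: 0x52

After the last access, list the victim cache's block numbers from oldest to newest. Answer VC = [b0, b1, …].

#0 0x70→b28/s0 MISS; vc=[]
#1 0x73→b28/s0 L1-HIT; vc=[]
#2 0x14→b5/s1 MISS; vc=[]
#3 0x23→b8/s0 MISS; vc=[28]
#4 0x73→b28/s0 VC-HIT; vc=[8]
#5 0x14→b5/s1 L1-HIT; vc=[8]
#6 0x20→b8/s0 VC-HIT; vc=[28]
#7 0x65→b25/s1 MISS; vc=[28,5]
#8 0x52→b20/s0 MISS; vc=[28,5,8]

VC = [28, 5, 8]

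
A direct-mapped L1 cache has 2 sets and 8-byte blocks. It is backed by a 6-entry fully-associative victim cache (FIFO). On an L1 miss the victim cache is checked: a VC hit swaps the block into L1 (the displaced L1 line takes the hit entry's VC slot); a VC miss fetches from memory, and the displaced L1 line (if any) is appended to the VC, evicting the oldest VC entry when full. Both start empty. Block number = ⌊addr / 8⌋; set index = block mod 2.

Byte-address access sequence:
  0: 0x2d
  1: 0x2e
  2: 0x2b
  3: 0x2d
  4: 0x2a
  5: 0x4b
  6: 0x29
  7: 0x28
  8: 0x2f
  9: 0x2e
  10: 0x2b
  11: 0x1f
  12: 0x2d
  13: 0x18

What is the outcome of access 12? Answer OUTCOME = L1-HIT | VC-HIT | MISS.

OUTCOME = VC-HIT

#0 0x2d→b5/s1 MISS; vc=[]
#1 0x2e→b5/s1 L1-HIT; vc=[]
#2 0x2b→b5/s1 L1-HIT; vc=[]
#3 0x2d→b5/s1 L1-HIT; vc=[]
#4 0x2a→b5/s1 L1-HIT; vc=[]
#5 0x4b→b9/s1 MISS; vc=[5]
#6 0x29→b5/s1 VC-HIT; vc=[9]
#7 0x28→b5/s1 L1-HIT; vc=[9]
#8 0x2f→b5/s1 L1-HIT; vc=[9]
#9 0x2e→b5/s1 L1-HIT; vc=[9]
#10 0x2b→b5/s1 L1-HIT; vc=[9]
#11 0x1f→b3/s1 MISS; vc=[9,5]
#12 0x2d→b5/s1 VC-HIT; vc=[9,3]
#13 0x18→b3/s1 VC-HIT; vc=[9,5]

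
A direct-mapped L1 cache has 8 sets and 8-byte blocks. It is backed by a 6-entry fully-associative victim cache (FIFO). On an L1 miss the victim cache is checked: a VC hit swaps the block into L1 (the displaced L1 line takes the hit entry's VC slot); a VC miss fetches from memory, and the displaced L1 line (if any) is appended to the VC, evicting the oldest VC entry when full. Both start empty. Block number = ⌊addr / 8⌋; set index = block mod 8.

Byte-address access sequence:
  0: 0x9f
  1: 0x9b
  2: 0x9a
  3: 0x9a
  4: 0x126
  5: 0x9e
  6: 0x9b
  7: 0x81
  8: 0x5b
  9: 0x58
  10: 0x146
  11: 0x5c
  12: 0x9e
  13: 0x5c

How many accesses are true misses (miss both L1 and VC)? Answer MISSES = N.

0: 0x9f (blk 19, set 3) → MISS  vc=[]
1: 0x9b (blk 19, set 3) → L1-HIT  vc=[]
2: 0x9a (blk 19, set 3) → L1-HIT  vc=[]
3: 0x9a (blk 19, set 3) → L1-HIT  vc=[]
4: 0x126 (blk 36, set 4) → MISS  vc=[]
5: 0x9e (blk 19, set 3) → L1-HIT  vc=[]
6: 0x9b (blk 19, set 3) → L1-HIT  vc=[]
7: 0x81 (blk 16, set 0) → MISS  vc=[]
8: 0x5b (blk 11, set 3) → MISS  vc=[19]
9: 0x58 (blk 11, set 3) → L1-HIT  vc=[19]
10: 0x146 (blk 40, set 0) → MISS  vc=[19, 16]
11: 0x5c (blk 11, set 3) → L1-HIT  vc=[19, 16]
12: 0x9e (blk 19, set 3) → VC-HIT  vc=[11, 16]
13: 0x5c (blk 11, set 3) → VC-HIT  vc=[19, 16]

MISSES = 5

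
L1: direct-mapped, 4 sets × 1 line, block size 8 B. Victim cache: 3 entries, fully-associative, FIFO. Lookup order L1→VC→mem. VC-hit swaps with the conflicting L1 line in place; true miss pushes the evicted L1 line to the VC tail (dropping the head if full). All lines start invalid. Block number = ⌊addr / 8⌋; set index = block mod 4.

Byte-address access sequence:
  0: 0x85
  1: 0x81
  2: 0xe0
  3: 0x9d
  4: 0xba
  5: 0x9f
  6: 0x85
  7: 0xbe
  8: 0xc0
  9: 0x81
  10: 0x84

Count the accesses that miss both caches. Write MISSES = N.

0: 0x85 (blk 16, set 0) → MISS  vc=[]
1: 0x81 (blk 16, set 0) → L1-HIT  vc=[]
2: 0xe0 (blk 28, set 0) → MISS  vc=[16]
3: 0x9d (blk 19, set 3) → MISS  vc=[16]
4: 0xba (blk 23, set 3) → MISS  vc=[16, 19]
5: 0x9f (blk 19, set 3) → VC-HIT  vc=[16, 23]
6: 0x85 (blk 16, set 0) → VC-HIT  vc=[28, 23]
7: 0xbe (blk 23, set 3) → VC-HIT  vc=[28, 19]
8: 0xc0 (blk 24, set 0) → MISS  vc=[28, 19, 16]
9: 0x81 (blk 16, set 0) → VC-HIT  vc=[28, 19, 24]
10: 0x84 (blk 16, set 0) → L1-HIT  vc=[28, 19, 24]

MISSES = 5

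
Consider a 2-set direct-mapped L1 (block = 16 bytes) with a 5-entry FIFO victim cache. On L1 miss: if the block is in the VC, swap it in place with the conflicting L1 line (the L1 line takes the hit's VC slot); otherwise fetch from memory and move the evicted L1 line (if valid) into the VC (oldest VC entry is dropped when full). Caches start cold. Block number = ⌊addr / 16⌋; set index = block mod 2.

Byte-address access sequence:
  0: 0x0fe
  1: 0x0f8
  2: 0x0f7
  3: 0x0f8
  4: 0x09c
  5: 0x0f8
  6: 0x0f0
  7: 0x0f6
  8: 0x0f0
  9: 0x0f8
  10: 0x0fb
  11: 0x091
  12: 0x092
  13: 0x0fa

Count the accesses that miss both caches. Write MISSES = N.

#0 0xfe→b15/s1 MISS; vc=[]
#1 0xf8→b15/s1 L1-HIT; vc=[]
#2 0xf7→b15/s1 L1-HIT; vc=[]
#3 0xf8→b15/s1 L1-HIT; vc=[]
#4 0x9c→b9/s1 MISS; vc=[15]
#5 0xf8→b15/s1 VC-HIT; vc=[9]
#6 0xf0→b15/s1 L1-HIT; vc=[9]
#7 0xf6→b15/s1 L1-HIT; vc=[9]
#8 0xf0→b15/s1 L1-HIT; vc=[9]
#9 0xf8→b15/s1 L1-HIT; vc=[9]
#10 0xfb→b15/s1 L1-HIT; vc=[9]
#11 0x91→b9/s1 VC-HIT; vc=[15]
#12 0x92→b9/s1 L1-HIT; vc=[15]
#13 0xfa→b15/s1 VC-HIT; vc=[9]

MISSES = 2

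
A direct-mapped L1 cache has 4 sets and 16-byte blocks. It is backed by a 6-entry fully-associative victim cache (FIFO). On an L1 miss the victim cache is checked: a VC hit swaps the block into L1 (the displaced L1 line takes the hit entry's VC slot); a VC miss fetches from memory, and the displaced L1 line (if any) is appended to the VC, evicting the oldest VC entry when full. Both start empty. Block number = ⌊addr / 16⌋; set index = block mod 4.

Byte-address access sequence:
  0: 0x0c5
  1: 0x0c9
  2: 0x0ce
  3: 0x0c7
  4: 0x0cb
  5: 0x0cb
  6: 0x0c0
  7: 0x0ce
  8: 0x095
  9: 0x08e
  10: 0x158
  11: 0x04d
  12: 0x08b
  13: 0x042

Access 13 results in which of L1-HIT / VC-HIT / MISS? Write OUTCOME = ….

OUTCOME = VC-HIT

0: 0xc5 (blk 12, set 0) → MISS  vc=[]
1: 0xc9 (blk 12, set 0) → L1-HIT  vc=[]
2: 0xce (blk 12, set 0) → L1-HIT  vc=[]
3: 0xc7 (blk 12, set 0) → L1-HIT  vc=[]
4: 0xcb (blk 12, set 0) → L1-HIT  vc=[]
5: 0xcb (blk 12, set 0) → L1-HIT  vc=[]
6: 0xc0 (blk 12, set 0) → L1-HIT  vc=[]
7: 0xce (blk 12, set 0) → L1-HIT  vc=[]
8: 0x95 (blk 9, set 1) → MISS  vc=[]
9: 0x8e (blk 8, set 0) → MISS  vc=[12]
10: 0x158 (blk 21, set 1) → MISS  vc=[12, 9]
11: 0x4d (blk 4, set 0) → MISS  vc=[12, 9, 8]
12: 0x8b (blk 8, set 0) → VC-HIT  vc=[12, 9, 4]
13: 0x42 (blk 4, set 0) → VC-HIT  vc=[12, 9, 8]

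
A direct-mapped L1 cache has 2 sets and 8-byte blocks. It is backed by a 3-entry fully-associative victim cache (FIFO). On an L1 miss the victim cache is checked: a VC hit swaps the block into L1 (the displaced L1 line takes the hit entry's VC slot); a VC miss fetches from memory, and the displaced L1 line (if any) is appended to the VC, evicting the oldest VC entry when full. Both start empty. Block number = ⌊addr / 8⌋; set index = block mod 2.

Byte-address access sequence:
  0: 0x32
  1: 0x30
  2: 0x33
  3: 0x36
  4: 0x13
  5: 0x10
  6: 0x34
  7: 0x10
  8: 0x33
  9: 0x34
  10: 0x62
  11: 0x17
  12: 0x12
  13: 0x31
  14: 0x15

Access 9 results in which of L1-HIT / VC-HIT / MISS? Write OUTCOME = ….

OUTCOME = L1-HIT

#0 0x32→b6/s0 MISS; vc=[]
#1 0x30→b6/s0 L1-HIT; vc=[]
#2 0x33→b6/s0 L1-HIT; vc=[]
#3 0x36→b6/s0 L1-HIT; vc=[]
#4 0x13→b2/s0 MISS; vc=[6]
#5 0x10→b2/s0 L1-HIT; vc=[6]
#6 0x34→b6/s0 VC-HIT; vc=[2]
#7 0x10→b2/s0 VC-HIT; vc=[6]
#8 0x33→b6/s0 VC-HIT; vc=[2]
#9 0x34→b6/s0 L1-HIT; vc=[2]
#10 0x62→b12/s0 MISS; vc=[2,6]
#11 0x17→b2/s0 VC-HIT; vc=[12,6]
#12 0x12→b2/s0 L1-HIT; vc=[12,6]
#13 0x31→b6/s0 VC-HIT; vc=[12,2]
#14 0x15→b2/s0 VC-HIT; vc=[12,6]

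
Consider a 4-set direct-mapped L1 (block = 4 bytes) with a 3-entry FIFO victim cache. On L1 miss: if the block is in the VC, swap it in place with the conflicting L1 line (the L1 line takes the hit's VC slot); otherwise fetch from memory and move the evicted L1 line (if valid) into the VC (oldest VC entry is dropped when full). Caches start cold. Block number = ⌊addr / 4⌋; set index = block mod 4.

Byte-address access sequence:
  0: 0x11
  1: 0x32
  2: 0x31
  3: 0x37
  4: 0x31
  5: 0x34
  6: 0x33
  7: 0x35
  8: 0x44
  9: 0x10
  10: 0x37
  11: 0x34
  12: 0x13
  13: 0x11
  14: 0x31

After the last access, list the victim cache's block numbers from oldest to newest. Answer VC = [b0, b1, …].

VC = [4, 17]

0: 0x11 (blk 4, set 0) → MISS  vc=[]
1: 0x32 (blk 12, set 0) → MISS  vc=[4]
2: 0x31 (blk 12, set 0) → L1-HIT  vc=[4]
3: 0x37 (blk 13, set 1) → MISS  vc=[4]
4: 0x31 (blk 12, set 0) → L1-HIT  vc=[4]
5: 0x34 (blk 13, set 1) → L1-HIT  vc=[4]
6: 0x33 (blk 12, set 0) → L1-HIT  vc=[4]
7: 0x35 (blk 13, set 1) → L1-HIT  vc=[4]
8: 0x44 (blk 17, set 1) → MISS  vc=[4, 13]
9: 0x10 (blk 4, set 0) → VC-HIT  vc=[12, 13]
10: 0x37 (blk 13, set 1) → VC-HIT  vc=[12, 17]
11: 0x34 (blk 13, set 1) → L1-HIT  vc=[12, 17]
12: 0x13 (blk 4, set 0) → L1-HIT  vc=[12, 17]
13: 0x11 (blk 4, set 0) → L1-HIT  vc=[12, 17]
14: 0x31 (blk 12, set 0) → VC-HIT  vc=[4, 17]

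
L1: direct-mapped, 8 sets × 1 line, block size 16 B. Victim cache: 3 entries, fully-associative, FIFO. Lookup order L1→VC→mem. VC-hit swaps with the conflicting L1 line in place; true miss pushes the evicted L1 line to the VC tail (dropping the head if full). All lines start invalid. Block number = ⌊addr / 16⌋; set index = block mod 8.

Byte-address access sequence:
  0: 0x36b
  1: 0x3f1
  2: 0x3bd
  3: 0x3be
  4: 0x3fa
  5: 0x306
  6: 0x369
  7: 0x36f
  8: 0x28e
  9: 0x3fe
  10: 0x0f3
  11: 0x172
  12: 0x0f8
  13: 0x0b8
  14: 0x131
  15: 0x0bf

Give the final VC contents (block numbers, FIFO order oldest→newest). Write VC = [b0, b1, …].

VC = [23, 59, 19]

#0 0x36b→b54/s6 MISS; vc=[]
#1 0x3f1→b63/s7 MISS; vc=[]
#2 0x3bd→b59/s3 MISS; vc=[]
#3 0x3be→b59/s3 L1-HIT; vc=[]
#4 0x3fa→b63/s7 L1-HIT; vc=[]
#5 0x306→b48/s0 MISS; vc=[]
#6 0x369→b54/s6 L1-HIT; vc=[]
#7 0x36f→b54/s6 L1-HIT; vc=[]
#8 0x28e→b40/s0 MISS; vc=[48]
#9 0x3fe→b63/s7 L1-HIT; vc=[48]
#10 0xf3→b15/s7 MISS; vc=[48,63]
#11 0x172→b23/s7 MISS; vc=[48,63,15]
#12 0xf8→b15/s7 VC-HIT; vc=[48,63,23]
#13 0xb8→b11/s3 MISS; vc=[63,23,59]
#14 0x131→b19/s3 MISS; vc=[23,59,11]
#15 0xbf→b11/s3 VC-HIT; vc=[23,59,19]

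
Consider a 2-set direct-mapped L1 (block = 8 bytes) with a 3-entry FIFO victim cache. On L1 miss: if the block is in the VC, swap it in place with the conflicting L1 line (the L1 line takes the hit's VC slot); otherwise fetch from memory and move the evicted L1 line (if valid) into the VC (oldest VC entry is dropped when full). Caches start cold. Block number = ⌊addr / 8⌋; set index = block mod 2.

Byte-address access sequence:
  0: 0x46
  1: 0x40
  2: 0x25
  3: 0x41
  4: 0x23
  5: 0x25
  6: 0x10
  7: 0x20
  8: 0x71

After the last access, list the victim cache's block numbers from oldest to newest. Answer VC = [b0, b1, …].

VC = [8, 2, 4]

0: 0x46 (blk 8, set 0) → MISS  vc=[]
1: 0x40 (blk 8, set 0) → L1-HIT  vc=[]
2: 0x25 (blk 4, set 0) → MISS  vc=[8]
3: 0x41 (blk 8, set 0) → VC-HIT  vc=[4]
4: 0x23 (blk 4, set 0) → VC-HIT  vc=[8]
5: 0x25 (blk 4, set 0) → L1-HIT  vc=[8]
6: 0x10 (blk 2, set 0) → MISS  vc=[8, 4]
7: 0x20 (blk 4, set 0) → VC-HIT  vc=[8, 2]
8: 0x71 (blk 14, set 0) → MISS  vc=[8, 2, 4]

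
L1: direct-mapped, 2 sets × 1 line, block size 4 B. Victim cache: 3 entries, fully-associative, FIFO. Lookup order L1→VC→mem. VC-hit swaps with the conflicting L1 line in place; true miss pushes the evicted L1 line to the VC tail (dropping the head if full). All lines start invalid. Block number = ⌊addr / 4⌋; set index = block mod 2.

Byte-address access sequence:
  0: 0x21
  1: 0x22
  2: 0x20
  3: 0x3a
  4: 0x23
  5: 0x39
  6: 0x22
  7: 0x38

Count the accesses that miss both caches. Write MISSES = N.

0: 0x21 (blk 8, set 0) → MISS  vc=[]
1: 0x22 (blk 8, set 0) → L1-HIT  vc=[]
2: 0x20 (blk 8, set 0) → L1-HIT  vc=[]
3: 0x3a (blk 14, set 0) → MISS  vc=[8]
4: 0x23 (blk 8, set 0) → VC-HIT  vc=[14]
5: 0x39 (blk 14, set 0) → VC-HIT  vc=[8]
6: 0x22 (blk 8, set 0) → VC-HIT  vc=[14]
7: 0x38 (blk 14, set 0) → VC-HIT  vc=[8]

MISSES = 2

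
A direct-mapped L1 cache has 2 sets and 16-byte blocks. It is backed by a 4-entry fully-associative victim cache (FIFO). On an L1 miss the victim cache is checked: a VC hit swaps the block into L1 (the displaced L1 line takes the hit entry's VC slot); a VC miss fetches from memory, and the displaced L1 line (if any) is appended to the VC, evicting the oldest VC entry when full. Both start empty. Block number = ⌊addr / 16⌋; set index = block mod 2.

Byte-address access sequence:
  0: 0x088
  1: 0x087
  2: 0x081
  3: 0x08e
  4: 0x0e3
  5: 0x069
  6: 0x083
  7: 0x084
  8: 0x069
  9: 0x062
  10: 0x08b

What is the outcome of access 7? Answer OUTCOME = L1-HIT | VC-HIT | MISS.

OUTCOME = L1-HIT

  [0] addr=0x88 blk=8 s=0: MISS | VC []
  [1] addr=0x87 blk=8 s=0: L1-HIT | VC []
  [2] addr=0x81 blk=8 s=0: L1-HIT | VC []
  [3] addr=0x8e blk=8 s=0: L1-HIT | VC []
  [4] addr=0xe3 blk=14 s=0: MISS | VC [8]
  [5] addr=0x69 blk=6 s=0: MISS | VC [8, 14]
  [6] addr=0x83 blk=8 s=0: VC-HIT | VC [6, 14]
  [7] addr=0x84 blk=8 s=0: L1-HIT | VC [6, 14]
  [8] addr=0x69 blk=6 s=0: VC-HIT | VC [8, 14]
  [9] addr=0x62 blk=6 s=0: L1-HIT | VC [8, 14]
  [10] addr=0x8b blk=8 s=0: VC-HIT | VC [6, 14]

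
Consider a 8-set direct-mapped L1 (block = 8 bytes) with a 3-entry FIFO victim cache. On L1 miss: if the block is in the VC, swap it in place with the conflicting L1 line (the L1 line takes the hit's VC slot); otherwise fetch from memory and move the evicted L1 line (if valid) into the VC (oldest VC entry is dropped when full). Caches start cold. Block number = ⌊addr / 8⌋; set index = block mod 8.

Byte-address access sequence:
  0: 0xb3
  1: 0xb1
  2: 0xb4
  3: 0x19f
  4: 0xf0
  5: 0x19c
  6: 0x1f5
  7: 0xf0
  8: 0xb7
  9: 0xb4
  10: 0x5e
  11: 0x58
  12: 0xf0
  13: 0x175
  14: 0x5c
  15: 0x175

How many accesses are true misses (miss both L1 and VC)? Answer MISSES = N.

#0 0xb3→b22/s6 MISS; vc=[]
#1 0xb1→b22/s6 L1-HIT; vc=[]
#2 0xb4→b22/s6 L1-HIT; vc=[]
#3 0x19f→b51/s3 MISS; vc=[]
#4 0xf0→b30/s6 MISS; vc=[22]
#5 0x19c→b51/s3 L1-HIT; vc=[22]
#6 0x1f5→b62/s6 MISS; vc=[22,30]
#7 0xf0→b30/s6 VC-HIT; vc=[22,62]
#8 0xb7→b22/s6 VC-HIT; vc=[30,62]
#9 0xb4→b22/s6 L1-HIT; vc=[30,62]
#10 0x5e→b11/s3 MISS; vc=[30,62,51]
#11 0x58→b11/s3 L1-HIT; vc=[30,62,51]
#12 0xf0→b30/s6 VC-HIT; vc=[22,62,51]
#13 0x175→b46/s6 MISS; vc=[62,51,30]
#14 0x5c→b11/s3 L1-HIT; vc=[62,51,30]
#15 0x175→b46/s6 L1-HIT; vc=[62,51,30]

MISSES = 6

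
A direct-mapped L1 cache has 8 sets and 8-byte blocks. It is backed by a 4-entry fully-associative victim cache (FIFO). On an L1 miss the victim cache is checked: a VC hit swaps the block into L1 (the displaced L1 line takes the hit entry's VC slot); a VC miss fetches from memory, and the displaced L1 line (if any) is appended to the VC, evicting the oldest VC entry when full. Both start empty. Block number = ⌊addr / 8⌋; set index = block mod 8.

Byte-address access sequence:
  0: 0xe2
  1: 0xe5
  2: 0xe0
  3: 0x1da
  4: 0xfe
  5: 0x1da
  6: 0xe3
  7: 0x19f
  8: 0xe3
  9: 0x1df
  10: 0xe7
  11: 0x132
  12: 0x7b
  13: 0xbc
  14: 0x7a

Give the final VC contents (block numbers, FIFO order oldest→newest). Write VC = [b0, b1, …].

#0 0xe2→b28/s4 MISS; vc=[]
#1 0xe5→b28/s4 L1-HIT; vc=[]
#2 0xe0→b28/s4 L1-HIT; vc=[]
#3 0x1da→b59/s3 MISS; vc=[]
#4 0xfe→b31/s7 MISS; vc=[]
#5 0x1da→b59/s3 L1-HIT; vc=[]
#6 0xe3→b28/s4 L1-HIT; vc=[]
#7 0x19f→b51/s3 MISS; vc=[59]
#8 0xe3→b28/s4 L1-HIT; vc=[59]
#9 0x1df→b59/s3 VC-HIT; vc=[51]
#10 0xe7→b28/s4 L1-HIT; vc=[51]
#11 0x132→b38/s6 MISS; vc=[51]
#12 0x7b→b15/s7 MISS; vc=[51,31]
#13 0xbc→b23/s7 MISS; vc=[51,31,15]
#14 0x7a→b15/s7 VC-HIT; vc=[51,31,23]

VC = [51, 31, 23]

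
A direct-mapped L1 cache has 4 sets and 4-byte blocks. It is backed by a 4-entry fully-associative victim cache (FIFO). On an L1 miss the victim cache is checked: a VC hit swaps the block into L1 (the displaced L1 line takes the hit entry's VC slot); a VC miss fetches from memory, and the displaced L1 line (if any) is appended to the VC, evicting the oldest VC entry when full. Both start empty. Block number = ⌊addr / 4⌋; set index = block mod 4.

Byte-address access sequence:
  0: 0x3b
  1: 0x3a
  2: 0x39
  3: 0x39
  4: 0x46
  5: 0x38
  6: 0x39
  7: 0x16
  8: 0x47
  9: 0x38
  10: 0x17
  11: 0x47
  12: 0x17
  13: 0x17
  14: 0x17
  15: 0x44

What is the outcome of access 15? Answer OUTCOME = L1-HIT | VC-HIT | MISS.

#0 0x3b→b14/s2 MISS; vc=[]
#1 0x3a→b14/s2 L1-HIT; vc=[]
#2 0x39→b14/s2 L1-HIT; vc=[]
#3 0x39→b14/s2 L1-HIT; vc=[]
#4 0x46→b17/s1 MISS; vc=[]
#5 0x38→b14/s2 L1-HIT; vc=[]
#6 0x39→b14/s2 L1-HIT; vc=[]
#7 0x16→b5/s1 MISS; vc=[17]
#8 0x47→b17/s1 VC-HIT; vc=[5]
#9 0x38→b14/s2 L1-HIT; vc=[5]
#10 0x17→b5/s1 VC-HIT; vc=[17]
#11 0x47→b17/s1 VC-HIT; vc=[5]
#12 0x17→b5/s1 VC-HIT; vc=[17]
#13 0x17→b5/s1 L1-HIT; vc=[17]
#14 0x17→b5/s1 L1-HIT; vc=[17]
#15 0x44→b17/s1 VC-HIT; vc=[5]

OUTCOME = VC-HIT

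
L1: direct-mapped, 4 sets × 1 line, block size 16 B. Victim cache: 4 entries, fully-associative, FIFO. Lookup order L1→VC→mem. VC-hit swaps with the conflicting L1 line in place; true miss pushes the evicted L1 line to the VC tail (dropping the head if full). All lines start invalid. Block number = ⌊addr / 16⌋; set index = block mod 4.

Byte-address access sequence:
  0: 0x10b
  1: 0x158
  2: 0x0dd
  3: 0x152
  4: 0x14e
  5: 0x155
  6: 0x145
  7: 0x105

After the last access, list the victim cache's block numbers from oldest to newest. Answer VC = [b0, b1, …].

#0 0x10b→b16/s0 MISS; vc=[]
#1 0x158→b21/s1 MISS; vc=[]
#2 0xdd→b13/s1 MISS; vc=[21]
#3 0x152→b21/s1 VC-HIT; vc=[13]
#4 0x14e→b20/s0 MISS; vc=[13,16]
#5 0x155→b21/s1 L1-HIT; vc=[13,16]
#6 0x145→b20/s0 L1-HIT; vc=[13,16]
#7 0x105→b16/s0 VC-HIT; vc=[13,20]

VC = [13, 20]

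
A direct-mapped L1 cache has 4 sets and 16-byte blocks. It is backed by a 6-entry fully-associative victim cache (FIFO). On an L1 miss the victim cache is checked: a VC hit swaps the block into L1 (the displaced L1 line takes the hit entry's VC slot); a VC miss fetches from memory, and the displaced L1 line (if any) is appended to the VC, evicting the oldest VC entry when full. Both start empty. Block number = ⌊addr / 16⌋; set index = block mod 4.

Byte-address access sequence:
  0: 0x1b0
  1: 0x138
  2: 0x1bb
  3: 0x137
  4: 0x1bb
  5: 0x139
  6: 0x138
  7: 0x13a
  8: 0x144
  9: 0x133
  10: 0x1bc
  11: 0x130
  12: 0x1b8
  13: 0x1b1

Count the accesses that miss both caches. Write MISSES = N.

MISSES = 3

0: 0x1b0 (blk 27, set 3) → MISS  vc=[]
1: 0x138 (blk 19, set 3) → MISS  vc=[27]
2: 0x1bb (blk 27, set 3) → VC-HIT  vc=[19]
3: 0x137 (blk 19, set 3) → VC-HIT  vc=[27]
4: 0x1bb (blk 27, set 3) → VC-HIT  vc=[19]
5: 0x139 (blk 19, set 3) → VC-HIT  vc=[27]
6: 0x138 (blk 19, set 3) → L1-HIT  vc=[27]
7: 0x13a (blk 19, set 3) → L1-HIT  vc=[27]
8: 0x144 (blk 20, set 0) → MISS  vc=[27]
9: 0x133 (blk 19, set 3) → L1-HIT  vc=[27]
10: 0x1bc (blk 27, set 3) → VC-HIT  vc=[19]
11: 0x130 (blk 19, set 3) → VC-HIT  vc=[27]
12: 0x1b8 (blk 27, set 3) → VC-HIT  vc=[19]
13: 0x1b1 (blk 27, set 3) → L1-HIT  vc=[19]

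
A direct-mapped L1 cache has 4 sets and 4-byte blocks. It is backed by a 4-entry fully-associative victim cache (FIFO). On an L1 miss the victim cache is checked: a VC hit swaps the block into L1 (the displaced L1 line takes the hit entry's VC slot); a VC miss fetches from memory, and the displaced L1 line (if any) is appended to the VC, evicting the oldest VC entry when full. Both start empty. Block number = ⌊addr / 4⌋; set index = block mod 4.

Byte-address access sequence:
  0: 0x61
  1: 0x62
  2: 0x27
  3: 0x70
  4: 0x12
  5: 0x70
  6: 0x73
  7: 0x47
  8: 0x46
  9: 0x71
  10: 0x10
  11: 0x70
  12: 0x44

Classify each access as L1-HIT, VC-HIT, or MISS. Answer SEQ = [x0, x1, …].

  [0] addr=0x61 blk=24 s=0: MISS | VC []
  [1] addr=0x62 blk=24 s=0: L1-HIT | VC []
  [2] addr=0x27 blk=9 s=1: MISS | VC []
  [3] addr=0x70 blk=28 s=0: MISS | VC [24]
  [4] addr=0x12 blk=4 s=0: MISS | VC [24, 28]
  [5] addr=0x70 blk=28 s=0: VC-HIT | VC [24, 4]
  [6] addr=0x73 blk=28 s=0: L1-HIT | VC [24, 4]
  [7] addr=0x47 blk=17 s=1: MISS | VC [24, 4, 9]
  [8] addr=0x46 blk=17 s=1: L1-HIT | VC [24, 4, 9]
  [9] addr=0x71 blk=28 s=0: L1-HIT | VC [24, 4, 9]
  [10] addr=0x10 blk=4 s=0: VC-HIT | VC [24, 28, 9]
  [11] addr=0x70 blk=28 s=0: VC-HIT | VC [24, 4, 9]
  [12] addr=0x44 blk=17 s=1: L1-HIT | VC [24, 4, 9]

SEQ = [MISS, L1-HIT, MISS, MISS, MISS, VC-HIT, L1-HIT, MISS, L1-HIT, L1-HIT, VC-HIT, VC-HIT, L1-HIT]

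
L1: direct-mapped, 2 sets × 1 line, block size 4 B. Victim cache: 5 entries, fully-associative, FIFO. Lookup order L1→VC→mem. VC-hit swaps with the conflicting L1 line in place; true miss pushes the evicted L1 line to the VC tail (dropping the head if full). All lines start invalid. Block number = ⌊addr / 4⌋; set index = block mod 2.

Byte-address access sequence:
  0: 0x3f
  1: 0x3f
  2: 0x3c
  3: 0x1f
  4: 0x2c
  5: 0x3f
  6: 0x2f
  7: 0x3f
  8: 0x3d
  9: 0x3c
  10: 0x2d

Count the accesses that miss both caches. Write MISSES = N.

0: 0x3f (blk 15, set 1) → MISS  vc=[]
1: 0x3f (blk 15, set 1) → L1-HIT  vc=[]
2: 0x3c (blk 15, set 1) → L1-HIT  vc=[]
3: 0x1f (blk 7, set 1) → MISS  vc=[15]
4: 0x2c (blk 11, set 1) → MISS  vc=[15, 7]
5: 0x3f (blk 15, set 1) → VC-HIT  vc=[11, 7]
6: 0x2f (blk 11, set 1) → VC-HIT  vc=[15, 7]
7: 0x3f (blk 15, set 1) → VC-HIT  vc=[11, 7]
8: 0x3d (blk 15, set 1) → L1-HIT  vc=[11, 7]
9: 0x3c (blk 15, set 1) → L1-HIT  vc=[11, 7]
10: 0x2d (blk 11, set 1) → VC-HIT  vc=[15, 7]

MISSES = 3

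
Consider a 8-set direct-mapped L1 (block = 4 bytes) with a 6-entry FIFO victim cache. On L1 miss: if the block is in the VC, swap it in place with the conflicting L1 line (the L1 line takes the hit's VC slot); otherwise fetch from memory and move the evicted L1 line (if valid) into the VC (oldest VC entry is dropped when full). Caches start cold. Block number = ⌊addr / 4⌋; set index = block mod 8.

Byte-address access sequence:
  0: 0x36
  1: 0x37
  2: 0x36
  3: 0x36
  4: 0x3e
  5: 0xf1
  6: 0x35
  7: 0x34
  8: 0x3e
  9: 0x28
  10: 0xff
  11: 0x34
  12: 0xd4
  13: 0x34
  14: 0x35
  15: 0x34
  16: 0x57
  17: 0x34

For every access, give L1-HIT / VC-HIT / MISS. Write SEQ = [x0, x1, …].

SEQ = [MISS, L1-HIT, L1-HIT, L1-HIT, MISS, MISS, L1-HIT, L1-HIT, L1-HIT, MISS, MISS, L1-HIT, MISS, VC-HIT, L1-HIT, L1-HIT, MISS, VC-HIT]

#0 0x36→b13/s5 MISS; vc=[]
#1 0x37→b13/s5 L1-HIT; vc=[]
#2 0x36→b13/s5 L1-HIT; vc=[]
#3 0x36→b13/s5 L1-HIT; vc=[]
#4 0x3e→b15/s7 MISS; vc=[]
#5 0xf1→b60/s4 MISS; vc=[]
#6 0x35→b13/s5 L1-HIT; vc=[]
#7 0x34→b13/s5 L1-HIT; vc=[]
#8 0x3e→b15/s7 L1-HIT; vc=[]
#9 0x28→b10/s2 MISS; vc=[]
#10 0xff→b63/s7 MISS; vc=[15]
#11 0x34→b13/s5 L1-HIT; vc=[15]
#12 0xd4→b53/s5 MISS; vc=[15,13]
#13 0x34→b13/s5 VC-HIT; vc=[15,53]
#14 0x35→b13/s5 L1-HIT; vc=[15,53]
#15 0x34→b13/s5 L1-HIT; vc=[15,53]
#16 0x57→b21/s5 MISS; vc=[15,53,13]
#17 0x34→b13/s5 VC-HIT; vc=[15,53,21]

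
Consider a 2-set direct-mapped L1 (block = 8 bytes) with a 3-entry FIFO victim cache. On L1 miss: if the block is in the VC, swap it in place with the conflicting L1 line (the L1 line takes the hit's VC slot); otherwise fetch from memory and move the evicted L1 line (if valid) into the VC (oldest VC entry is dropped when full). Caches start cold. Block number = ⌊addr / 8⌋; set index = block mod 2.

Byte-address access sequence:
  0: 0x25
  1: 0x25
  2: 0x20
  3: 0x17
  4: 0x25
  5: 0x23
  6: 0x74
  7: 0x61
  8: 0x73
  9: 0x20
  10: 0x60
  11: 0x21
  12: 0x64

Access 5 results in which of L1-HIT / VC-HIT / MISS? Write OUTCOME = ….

0: 0x25 (blk 4, set 0) → MISS  vc=[]
1: 0x25 (blk 4, set 0) → L1-HIT  vc=[]
2: 0x20 (blk 4, set 0) → L1-HIT  vc=[]
3: 0x17 (blk 2, set 0) → MISS  vc=[4]
4: 0x25 (blk 4, set 0) → VC-HIT  vc=[2]
5: 0x23 (blk 4, set 0) → L1-HIT  vc=[2]
6: 0x74 (blk 14, set 0) → MISS  vc=[2, 4]
7: 0x61 (blk 12, set 0) → MISS  vc=[2, 4, 14]
8: 0x73 (blk 14, set 0) → VC-HIT  vc=[2, 4, 12]
9: 0x20 (blk 4, set 0) → VC-HIT  vc=[2, 14, 12]
10: 0x60 (blk 12, set 0) → VC-HIT  vc=[2, 14, 4]
11: 0x21 (blk 4, set 0) → VC-HIT  vc=[2, 14, 12]
12: 0x64 (blk 12, set 0) → VC-HIT  vc=[2, 14, 4]

OUTCOME = L1-HIT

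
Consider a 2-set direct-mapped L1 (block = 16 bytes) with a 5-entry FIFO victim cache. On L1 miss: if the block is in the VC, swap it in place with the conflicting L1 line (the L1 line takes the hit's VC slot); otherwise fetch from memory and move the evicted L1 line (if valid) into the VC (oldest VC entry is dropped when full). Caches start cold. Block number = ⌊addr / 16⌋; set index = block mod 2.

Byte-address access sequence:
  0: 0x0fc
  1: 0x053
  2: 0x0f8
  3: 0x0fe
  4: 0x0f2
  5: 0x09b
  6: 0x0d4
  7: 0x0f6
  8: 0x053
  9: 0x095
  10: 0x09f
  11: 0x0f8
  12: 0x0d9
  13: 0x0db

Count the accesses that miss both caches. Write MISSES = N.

0: 0xfc (blk 15, set 1) → MISS  vc=[]
1: 0x53 (blk 5, set 1) → MISS  vc=[15]
2: 0xf8 (blk 15, set 1) → VC-HIT  vc=[5]
3: 0xfe (blk 15, set 1) → L1-HIT  vc=[5]
4: 0xf2 (blk 15, set 1) → L1-HIT  vc=[5]
5: 0x9b (blk 9, set 1) → MISS  vc=[5, 15]
6: 0xd4 (blk 13, set 1) → MISS  vc=[5, 15, 9]
7: 0xf6 (blk 15, set 1) → VC-HIT  vc=[5, 13, 9]
8: 0x53 (blk 5, set 1) → VC-HIT  vc=[15, 13, 9]
9: 0x95 (blk 9, set 1) → VC-HIT  vc=[15, 13, 5]
10: 0x9f (blk 9, set 1) → L1-HIT  vc=[15, 13, 5]
11: 0xf8 (blk 15, set 1) → VC-HIT  vc=[9, 13, 5]
12: 0xd9 (blk 13, set 1) → VC-HIT  vc=[9, 15, 5]
13: 0xdb (blk 13, set 1) → L1-HIT  vc=[9, 15, 5]

MISSES = 4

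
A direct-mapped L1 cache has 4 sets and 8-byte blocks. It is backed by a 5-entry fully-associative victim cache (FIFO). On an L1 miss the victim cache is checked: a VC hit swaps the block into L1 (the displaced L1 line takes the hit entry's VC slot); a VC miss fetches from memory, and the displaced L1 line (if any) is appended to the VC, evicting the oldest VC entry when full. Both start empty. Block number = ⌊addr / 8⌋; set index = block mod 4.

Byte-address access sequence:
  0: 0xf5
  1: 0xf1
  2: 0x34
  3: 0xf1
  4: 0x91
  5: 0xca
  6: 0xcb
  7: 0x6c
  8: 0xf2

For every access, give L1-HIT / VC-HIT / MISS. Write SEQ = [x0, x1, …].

  [0] addr=0xf5 blk=30 s=2: MISS | VC []
  [1] addr=0xf1 blk=30 s=2: L1-HIT | VC []
  [2] addr=0x34 blk=6 s=2: MISS | VC [30]
  [3] addr=0xf1 blk=30 s=2: VC-HIT | VC [6]
  [4] addr=0x91 blk=18 s=2: MISS | VC [6, 30]
  [5] addr=0xca blk=25 s=1: MISS | VC [6, 30]
  [6] addr=0xcb blk=25 s=1: L1-HIT | VC [6, 30]
  [7] addr=0x6c blk=13 s=1: MISS | VC [6, 30, 25]
  [8] addr=0xf2 blk=30 s=2: VC-HIT | VC [6, 18, 25]

SEQ = [MISS, L1-HIT, MISS, VC-HIT, MISS, MISS, L1-HIT, MISS, VC-HIT]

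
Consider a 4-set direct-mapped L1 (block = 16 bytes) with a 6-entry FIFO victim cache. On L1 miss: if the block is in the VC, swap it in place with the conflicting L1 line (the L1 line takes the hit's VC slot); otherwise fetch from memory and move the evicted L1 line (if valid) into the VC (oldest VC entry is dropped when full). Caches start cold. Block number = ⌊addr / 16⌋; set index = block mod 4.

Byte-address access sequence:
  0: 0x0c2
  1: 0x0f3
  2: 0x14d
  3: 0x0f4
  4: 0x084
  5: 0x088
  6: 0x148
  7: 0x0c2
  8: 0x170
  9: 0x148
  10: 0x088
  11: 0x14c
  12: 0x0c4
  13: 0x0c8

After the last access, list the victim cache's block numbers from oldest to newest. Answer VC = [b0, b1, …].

  [0] addr=0xc2 blk=12 s=0: MISS | VC []
  [1] addr=0xf3 blk=15 s=3: MISS | VC []
  [2] addr=0x14d blk=20 s=0: MISS | VC [12]
  [3] addr=0xf4 blk=15 s=3: L1-HIT | VC [12]
  [4] addr=0x84 blk=8 s=0: MISS | VC [12, 20]
  [5] addr=0x88 blk=8 s=0: L1-HIT | VC [12, 20]
  [6] addr=0x148 blk=20 s=0: VC-HIT | VC [12, 8]
  [7] addr=0xc2 blk=12 s=0: VC-HIT | VC [20, 8]
  [8] addr=0x170 blk=23 s=3: MISS | VC [20, 8, 15]
  [9] addr=0x148 blk=20 s=0: VC-HIT | VC [12, 8, 15]
  [10] addr=0x88 blk=8 s=0: VC-HIT | VC [12, 20, 15]
  [11] addr=0x14c blk=20 s=0: VC-HIT | VC [12, 8, 15]
  [12] addr=0xc4 blk=12 s=0: VC-HIT | VC [20, 8, 15]
  [13] addr=0xc8 blk=12 s=0: L1-HIT | VC [20, 8, 15]

VC = [20, 8, 15]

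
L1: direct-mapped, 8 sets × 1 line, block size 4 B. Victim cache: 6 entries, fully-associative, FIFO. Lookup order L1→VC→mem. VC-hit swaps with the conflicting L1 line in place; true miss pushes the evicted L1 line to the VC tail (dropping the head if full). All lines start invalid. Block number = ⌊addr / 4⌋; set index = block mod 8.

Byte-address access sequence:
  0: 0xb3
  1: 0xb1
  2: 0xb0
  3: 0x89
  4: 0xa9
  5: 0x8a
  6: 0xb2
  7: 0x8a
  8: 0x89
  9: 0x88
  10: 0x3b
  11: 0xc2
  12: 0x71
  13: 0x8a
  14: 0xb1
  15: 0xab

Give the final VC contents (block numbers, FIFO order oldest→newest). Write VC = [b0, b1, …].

VC = [34, 28]

  [0] addr=0xb3 blk=44 s=4: MISS | VC []
  [1] addr=0xb1 blk=44 s=4: L1-HIT | VC []
  [2] addr=0xb0 blk=44 s=4: L1-HIT | VC []
  [3] addr=0x89 blk=34 s=2: MISS | VC []
  [4] addr=0xa9 blk=42 s=2: MISS | VC [34]
  [5] addr=0x8a blk=34 s=2: VC-HIT | VC [42]
  [6] addr=0xb2 blk=44 s=4: L1-HIT | VC [42]
  [7] addr=0x8a blk=34 s=2: L1-HIT | VC [42]
  [8] addr=0x89 blk=34 s=2: L1-HIT | VC [42]
  [9] addr=0x88 blk=34 s=2: L1-HIT | VC [42]
  [10] addr=0x3b blk=14 s=6: MISS | VC [42]
  [11] addr=0xc2 blk=48 s=0: MISS | VC [42]
  [12] addr=0x71 blk=28 s=4: MISS | VC [42, 44]
  [13] addr=0x8a blk=34 s=2: L1-HIT | VC [42, 44]
  [14] addr=0xb1 blk=44 s=4: VC-HIT | VC [42, 28]
  [15] addr=0xab blk=42 s=2: VC-HIT | VC [34, 28]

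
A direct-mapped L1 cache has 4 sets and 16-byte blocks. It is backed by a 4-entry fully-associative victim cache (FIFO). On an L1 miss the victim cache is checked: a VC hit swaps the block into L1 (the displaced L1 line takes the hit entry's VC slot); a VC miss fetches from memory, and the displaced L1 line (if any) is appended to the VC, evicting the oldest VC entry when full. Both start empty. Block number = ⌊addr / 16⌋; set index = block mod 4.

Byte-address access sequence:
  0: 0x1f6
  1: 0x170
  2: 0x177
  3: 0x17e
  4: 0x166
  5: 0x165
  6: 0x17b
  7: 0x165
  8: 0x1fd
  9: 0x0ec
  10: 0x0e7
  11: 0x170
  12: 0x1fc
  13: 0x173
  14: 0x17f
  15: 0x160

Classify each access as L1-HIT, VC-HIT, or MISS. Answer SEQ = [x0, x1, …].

SEQ = [MISS, MISS, L1-HIT, L1-HIT, MISS, L1-HIT, L1-HIT, L1-HIT, VC-HIT, MISS, L1-HIT, VC-HIT, VC-HIT, VC-HIT, L1-HIT, VC-HIT]

  [0] addr=0x1f6 blk=31 s=3: MISS | VC []
  [1] addr=0x170 blk=23 s=3: MISS | VC [31]
  [2] addr=0x177 blk=23 s=3: L1-HIT | VC [31]
  [3] addr=0x17e blk=23 s=3: L1-HIT | VC [31]
  [4] addr=0x166 blk=22 s=2: MISS | VC [31]
  [5] addr=0x165 blk=22 s=2: L1-HIT | VC [31]
  [6] addr=0x17b blk=23 s=3: L1-HIT | VC [31]
  [7] addr=0x165 blk=22 s=2: L1-HIT | VC [31]
  [8] addr=0x1fd blk=31 s=3: VC-HIT | VC [23]
  [9] addr=0xec blk=14 s=2: MISS | VC [23, 22]
  [10] addr=0xe7 blk=14 s=2: L1-HIT | VC [23, 22]
  [11] addr=0x170 blk=23 s=3: VC-HIT | VC [31, 22]
  [12] addr=0x1fc blk=31 s=3: VC-HIT | VC [23, 22]
  [13] addr=0x173 blk=23 s=3: VC-HIT | VC [31, 22]
  [14] addr=0x17f blk=23 s=3: L1-HIT | VC [31, 22]
  [15] addr=0x160 blk=22 s=2: VC-HIT | VC [31, 14]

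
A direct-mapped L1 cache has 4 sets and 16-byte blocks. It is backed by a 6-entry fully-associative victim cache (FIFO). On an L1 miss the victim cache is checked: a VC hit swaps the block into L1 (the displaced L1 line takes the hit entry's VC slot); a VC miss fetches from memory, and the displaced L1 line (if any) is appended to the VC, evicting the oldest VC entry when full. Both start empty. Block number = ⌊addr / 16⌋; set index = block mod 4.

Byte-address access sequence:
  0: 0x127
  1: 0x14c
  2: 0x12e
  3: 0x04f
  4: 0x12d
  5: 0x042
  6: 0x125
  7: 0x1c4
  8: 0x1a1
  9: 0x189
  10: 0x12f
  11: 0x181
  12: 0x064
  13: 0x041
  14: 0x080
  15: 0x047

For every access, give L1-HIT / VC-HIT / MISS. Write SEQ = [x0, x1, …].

0: 0x127 (blk 18, set 2) → MISS  vc=[]
1: 0x14c (blk 20, set 0) → MISS  vc=[]
2: 0x12e (blk 18, set 2) → L1-HIT  vc=[]
3: 0x4f (blk 4, set 0) → MISS  vc=[20]
4: 0x12d (blk 18, set 2) → L1-HIT  vc=[20]
5: 0x42 (blk 4, set 0) → L1-HIT  vc=[20]
6: 0x125 (blk 18, set 2) → L1-HIT  vc=[20]
7: 0x1c4 (blk 28, set 0) → MISS  vc=[20, 4]
8: 0x1a1 (blk 26, set 2) → MISS  vc=[20, 4, 18]
9: 0x189 (blk 24, set 0) → MISS  vc=[20, 4, 18, 28]
10: 0x12f (blk 18, set 2) → VC-HIT  vc=[20, 4, 26, 28]
11: 0x181 (blk 24, set 0) → L1-HIT  vc=[20, 4, 26, 28]
12: 0x64 (blk 6, set 2) → MISS  vc=[20, 4, 26, 28, 18]
13: 0x41 (blk 4, set 0) → VC-HIT  vc=[20, 24, 26, 28, 18]
14: 0x80 (blk 8, set 0) → MISS  vc=[20, 24, 26, 28, 18, 4]
15: 0x47 (blk 4, set 0) → VC-HIT  vc=[20, 24, 26, 28, 18, 8]

SEQ = [MISS, MISS, L1-HIT, MISS, L1-HIT, L1-HIT, L1-HIT, MISS, MISS, MISS, VC-HIT, L1-HIT, MISS, VC-HIT, MISS, VC-HIT]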